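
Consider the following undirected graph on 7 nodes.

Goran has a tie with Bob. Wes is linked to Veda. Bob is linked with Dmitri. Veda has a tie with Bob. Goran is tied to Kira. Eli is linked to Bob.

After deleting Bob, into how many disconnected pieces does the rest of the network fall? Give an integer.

Without Bob, the remaining ties split the others into: {Eli}; {Veda, Wes}; {Goran, Kira}; {Dmitri}.
That's 4 separate components.

4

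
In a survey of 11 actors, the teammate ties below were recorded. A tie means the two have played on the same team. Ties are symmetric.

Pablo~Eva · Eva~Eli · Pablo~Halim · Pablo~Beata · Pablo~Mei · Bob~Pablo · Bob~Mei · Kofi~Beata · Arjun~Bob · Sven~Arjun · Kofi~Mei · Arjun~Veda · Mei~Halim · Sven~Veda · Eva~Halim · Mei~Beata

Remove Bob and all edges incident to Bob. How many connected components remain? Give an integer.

2

Without Bob, the remaining ties split the others into: {Beata, Eli, Eva, Halim, Kofi, Mei, Pablo}; {Arjun, Sven, Veda}.
That's 2 separate components.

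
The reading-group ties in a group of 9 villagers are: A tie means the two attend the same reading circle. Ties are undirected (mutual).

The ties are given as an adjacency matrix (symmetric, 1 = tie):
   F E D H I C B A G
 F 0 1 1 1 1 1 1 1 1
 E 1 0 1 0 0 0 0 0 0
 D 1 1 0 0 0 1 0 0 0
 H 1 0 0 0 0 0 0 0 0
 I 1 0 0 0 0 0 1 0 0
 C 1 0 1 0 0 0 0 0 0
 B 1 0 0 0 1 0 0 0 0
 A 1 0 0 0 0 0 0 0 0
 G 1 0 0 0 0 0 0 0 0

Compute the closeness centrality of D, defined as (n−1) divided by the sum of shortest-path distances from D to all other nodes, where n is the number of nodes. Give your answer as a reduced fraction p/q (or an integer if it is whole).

Distances from D: A:2, B:2, C:1, E:1, F:1, G:2, H:2, I:2. Sum = 13.
n = 9, so closeness = 8/13.

8/13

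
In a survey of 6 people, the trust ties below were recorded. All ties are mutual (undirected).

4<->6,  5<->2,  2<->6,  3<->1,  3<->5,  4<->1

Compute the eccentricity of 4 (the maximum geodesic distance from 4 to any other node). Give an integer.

Distances from 4: 1:1, 2:2, 3:2, 5:3, 6:1.
The largest is 3 (to 5), so the eccentricity of 4 is 3.

3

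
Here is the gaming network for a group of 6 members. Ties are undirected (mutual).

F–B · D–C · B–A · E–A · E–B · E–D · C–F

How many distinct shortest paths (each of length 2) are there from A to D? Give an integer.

The shortest distance is 2, and the only length-2 path is A–E–D. So there is exactly 1 shortest path.

1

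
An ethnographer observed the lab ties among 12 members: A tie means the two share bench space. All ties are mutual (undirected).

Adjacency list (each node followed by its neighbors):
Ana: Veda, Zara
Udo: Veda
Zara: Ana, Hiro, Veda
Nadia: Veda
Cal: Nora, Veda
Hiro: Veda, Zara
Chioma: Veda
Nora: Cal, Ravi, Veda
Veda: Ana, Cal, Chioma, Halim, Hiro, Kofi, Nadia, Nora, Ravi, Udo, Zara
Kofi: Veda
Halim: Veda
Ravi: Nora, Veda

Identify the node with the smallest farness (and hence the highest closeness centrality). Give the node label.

Veda

Farness (sum of distances to all others) for each node — Ana:20, Cal:20, Chioma:21, Halim:21, Hiro:20, Kofi:21, Nadia:21, Nora:19, Ravi:20, Udo:21, Veda:11, Zara:19.
The smallest farness is 11, for Veda, so Veda has the highest closeness.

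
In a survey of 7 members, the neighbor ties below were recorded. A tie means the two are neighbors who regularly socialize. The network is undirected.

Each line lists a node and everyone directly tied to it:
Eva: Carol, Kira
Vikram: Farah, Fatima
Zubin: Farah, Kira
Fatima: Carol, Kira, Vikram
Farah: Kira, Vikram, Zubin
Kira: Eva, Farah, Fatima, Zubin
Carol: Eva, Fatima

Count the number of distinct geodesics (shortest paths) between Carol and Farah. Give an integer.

The shortest distance is 3. The length-3 paths are: Carol–Fatima–Vikram–Farah; Carol–Eva–Kira–Farah; Carol–Fatima–Kira–Farah.
That gives 3 distinct shortest paths.

3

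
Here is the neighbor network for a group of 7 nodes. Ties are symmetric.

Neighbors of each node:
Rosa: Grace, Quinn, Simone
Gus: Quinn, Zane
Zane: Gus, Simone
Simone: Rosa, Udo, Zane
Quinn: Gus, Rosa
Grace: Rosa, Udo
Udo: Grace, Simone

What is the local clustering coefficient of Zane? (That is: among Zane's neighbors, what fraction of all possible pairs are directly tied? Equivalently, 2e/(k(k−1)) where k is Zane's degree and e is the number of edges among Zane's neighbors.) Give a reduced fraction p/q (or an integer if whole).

0

Zane's neighbors: Gus and Simone (k = 2).
Possible neighbor pairs: C(2,2) = 1. Edges among them: none → e = 0.
Clustering(Zane) = 0/1.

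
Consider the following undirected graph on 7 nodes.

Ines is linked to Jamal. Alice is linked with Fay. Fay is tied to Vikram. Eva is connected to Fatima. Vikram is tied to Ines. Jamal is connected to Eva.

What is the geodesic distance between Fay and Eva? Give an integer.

4

One shortest route is Fay – Vikram – Ines – Jamal – Eva, which uses 4 edges, and at distance 3 from Fay we only reach {Jamal}, which does not include Eva. So d(Fay,Eva) = 4.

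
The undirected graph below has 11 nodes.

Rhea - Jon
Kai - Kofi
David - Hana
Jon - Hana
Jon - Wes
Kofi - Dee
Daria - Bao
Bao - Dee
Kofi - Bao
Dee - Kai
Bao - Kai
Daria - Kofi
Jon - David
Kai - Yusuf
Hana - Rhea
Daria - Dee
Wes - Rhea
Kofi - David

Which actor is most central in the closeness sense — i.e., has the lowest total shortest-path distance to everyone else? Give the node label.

Kofi

Farness (sum of distances to all others) for each node — Bao:22, Daria:24, David:18, Dee:22, Hana:23, Jon:22, Kai:22, Kofi:17, Rhea:29, Wes:30, Yusuf:31.
The smallest farness is 17, for Kofi, so Kofi has the highest closeness.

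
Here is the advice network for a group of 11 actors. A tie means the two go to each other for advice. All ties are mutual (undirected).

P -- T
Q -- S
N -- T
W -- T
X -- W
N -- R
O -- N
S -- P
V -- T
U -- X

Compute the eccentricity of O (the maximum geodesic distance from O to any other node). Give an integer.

5

Distances from O: N:1, P:3, Q:5, R:2, S:4, T:2, U:5, V:3, W:3, X:4.
The largest is 5 (to U and Q), so the eccentricity of O is 5.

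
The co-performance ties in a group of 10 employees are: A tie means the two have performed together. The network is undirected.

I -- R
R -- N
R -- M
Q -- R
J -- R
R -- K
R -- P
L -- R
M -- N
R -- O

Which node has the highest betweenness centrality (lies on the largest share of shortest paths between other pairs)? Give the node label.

R

Unnormalized betweenness of each node: I:0, J:0, K:0, L:0, M:0, N:0, O:0, P:0, Q:0, R:35.
R has the largest value, 35, making it the main broker — the node through which the most shortest paths run.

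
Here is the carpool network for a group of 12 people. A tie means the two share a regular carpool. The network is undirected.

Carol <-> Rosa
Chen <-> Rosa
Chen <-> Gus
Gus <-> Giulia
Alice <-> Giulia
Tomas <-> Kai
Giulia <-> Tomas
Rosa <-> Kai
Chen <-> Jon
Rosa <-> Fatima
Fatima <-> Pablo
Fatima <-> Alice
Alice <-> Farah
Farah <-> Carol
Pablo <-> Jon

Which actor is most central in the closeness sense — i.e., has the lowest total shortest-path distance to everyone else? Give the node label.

Rosa

Farness (sum of distances to all others) for each node — Alice:22, Carol:25, Chen:22, Farah:27, Fatima:21, Giulia:23, Gus:25, Jon:28, Kai:25, Pablo:27, Rosa:19, Tomas:28.
The smallest farness is 19, for Rosa, so Rosa has the highest closeness.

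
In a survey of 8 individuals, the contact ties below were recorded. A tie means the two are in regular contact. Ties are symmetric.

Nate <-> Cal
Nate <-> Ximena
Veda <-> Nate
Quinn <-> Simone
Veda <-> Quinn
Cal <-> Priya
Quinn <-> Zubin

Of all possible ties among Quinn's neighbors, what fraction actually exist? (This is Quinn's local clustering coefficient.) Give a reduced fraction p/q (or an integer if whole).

0

Quinn's neighbors: Simone, Veda, and Zubin (k = 3).
Possible neighbor pairs: C(3,2) = 3. Edges among them: none → e = 0.
Clustering(Quinn) = 0/3 = 0.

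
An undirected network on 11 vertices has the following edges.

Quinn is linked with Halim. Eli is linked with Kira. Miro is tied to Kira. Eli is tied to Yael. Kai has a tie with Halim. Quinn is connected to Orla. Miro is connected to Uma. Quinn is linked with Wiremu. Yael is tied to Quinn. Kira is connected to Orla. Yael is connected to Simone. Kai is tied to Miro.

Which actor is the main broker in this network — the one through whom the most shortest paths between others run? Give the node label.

Unnormalized betweenness of each node: Eli:6, Halim:13/2, Kai:9/2, Kira:25/2, Miro:12, Orla:9/2, Quinn:18, Simone:0, Uma:0, Wiremu:0, Yael:12.
Quinn has the largest value, 18, making it the main broker — the node through which the most shortest paths run.

Quinn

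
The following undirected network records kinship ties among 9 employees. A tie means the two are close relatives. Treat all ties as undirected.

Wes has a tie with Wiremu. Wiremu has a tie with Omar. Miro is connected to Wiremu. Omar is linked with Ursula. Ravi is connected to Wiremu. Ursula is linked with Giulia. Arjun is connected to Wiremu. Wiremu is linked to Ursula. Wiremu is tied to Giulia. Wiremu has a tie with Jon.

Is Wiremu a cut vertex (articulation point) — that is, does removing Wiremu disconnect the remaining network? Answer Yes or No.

Yes

Removing Wiremu leaves {Giulia, Omar, and Ursula} with no path to {Wes}, so the network splits into 6 components. Wiremu is a cut vertex.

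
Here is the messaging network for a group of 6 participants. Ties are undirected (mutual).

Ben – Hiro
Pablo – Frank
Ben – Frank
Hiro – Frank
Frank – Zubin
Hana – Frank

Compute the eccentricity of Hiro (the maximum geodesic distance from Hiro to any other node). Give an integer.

2

Distances from Hiro: Ben:1, Frank:1, Hana:2, Pablo:2, Zubin:2.
The largest is 2 (to Zubin, Hana, and Pablo), so the eccentricity of Hiro is 2.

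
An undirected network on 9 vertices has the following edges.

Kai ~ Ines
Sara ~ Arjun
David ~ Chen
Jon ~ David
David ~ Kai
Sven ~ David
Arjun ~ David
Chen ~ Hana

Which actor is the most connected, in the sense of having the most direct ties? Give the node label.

David

Degrees — Arjun:2, Chen:2, David:5, Hana:1, Ines:1, Jon:1, Kai:2, Sara:1, Sven:1.
The maximum is 5, attained only by David.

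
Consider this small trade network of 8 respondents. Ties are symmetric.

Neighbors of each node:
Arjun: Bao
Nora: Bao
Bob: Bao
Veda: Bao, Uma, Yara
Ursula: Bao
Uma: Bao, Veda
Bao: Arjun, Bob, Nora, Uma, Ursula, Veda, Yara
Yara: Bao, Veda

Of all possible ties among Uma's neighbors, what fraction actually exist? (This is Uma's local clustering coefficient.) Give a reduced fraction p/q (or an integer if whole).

Uma's neighbors: Bao and Veda (k = 2).
Possible neighbor pairs: C(2,2) = 1. Edges among them: Bao–Veda → e = 1.
Clustering(Uma) = 1/1.

1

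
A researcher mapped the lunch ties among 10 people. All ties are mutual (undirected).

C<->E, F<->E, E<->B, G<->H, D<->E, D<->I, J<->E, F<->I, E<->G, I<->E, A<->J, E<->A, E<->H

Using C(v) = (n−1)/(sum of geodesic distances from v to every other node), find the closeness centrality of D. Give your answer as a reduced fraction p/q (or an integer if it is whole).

Distances from D: A:2, B:2, C:2, E:1, F:2, G:2, H:2, I:1, J:2. Sum = 16.
n = 10, so closeness = 9/16.

9/16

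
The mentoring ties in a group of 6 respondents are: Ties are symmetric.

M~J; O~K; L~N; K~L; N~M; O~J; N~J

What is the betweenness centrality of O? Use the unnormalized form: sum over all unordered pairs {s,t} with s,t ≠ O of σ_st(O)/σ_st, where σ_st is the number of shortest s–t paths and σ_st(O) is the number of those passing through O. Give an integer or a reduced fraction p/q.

3/2

Pairs whose geodesics pass through O — M–K: 1/2; J–K: 1.
All other pairs contribute 0.
Summing the contributions gives betweenness(O) = 3/2.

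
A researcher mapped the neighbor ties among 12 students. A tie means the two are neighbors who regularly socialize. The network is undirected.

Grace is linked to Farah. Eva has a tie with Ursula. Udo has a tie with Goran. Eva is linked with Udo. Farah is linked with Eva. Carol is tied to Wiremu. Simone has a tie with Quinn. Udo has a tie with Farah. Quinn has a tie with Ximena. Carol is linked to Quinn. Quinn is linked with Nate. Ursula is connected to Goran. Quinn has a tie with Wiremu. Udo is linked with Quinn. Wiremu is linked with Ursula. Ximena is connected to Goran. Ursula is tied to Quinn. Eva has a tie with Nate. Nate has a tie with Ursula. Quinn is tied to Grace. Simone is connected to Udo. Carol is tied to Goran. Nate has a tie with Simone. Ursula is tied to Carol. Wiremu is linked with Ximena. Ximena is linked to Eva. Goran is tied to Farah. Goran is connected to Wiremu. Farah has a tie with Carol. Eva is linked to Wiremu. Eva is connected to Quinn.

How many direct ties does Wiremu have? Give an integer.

Wiremu is directly tied to Carol, Eva, Goran, Quinn, Ursula, and Ximena. That is 6 neighbors, so the degree of Wiremu is 6.

6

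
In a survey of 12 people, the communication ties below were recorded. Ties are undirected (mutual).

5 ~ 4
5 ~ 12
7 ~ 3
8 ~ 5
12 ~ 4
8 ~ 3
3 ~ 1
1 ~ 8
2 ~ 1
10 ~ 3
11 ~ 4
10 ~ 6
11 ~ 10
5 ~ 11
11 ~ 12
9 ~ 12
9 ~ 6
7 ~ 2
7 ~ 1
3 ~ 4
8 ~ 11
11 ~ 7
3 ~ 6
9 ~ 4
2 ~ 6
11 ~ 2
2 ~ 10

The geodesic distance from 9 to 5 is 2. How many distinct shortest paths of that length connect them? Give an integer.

The shortest distance is 2. The length-2 paths are: 9–12–5; 9–4–5.
That gives 2 distinct shortest paths.

2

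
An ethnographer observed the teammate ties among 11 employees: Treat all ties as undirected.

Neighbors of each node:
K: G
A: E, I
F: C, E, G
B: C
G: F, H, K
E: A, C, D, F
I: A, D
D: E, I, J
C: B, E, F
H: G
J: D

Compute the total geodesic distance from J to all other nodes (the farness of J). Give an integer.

Distances from J: A:3, B:4, C:3, D:1, E:2, F:3, G:4, H:5, I:2, K:5.
Sum = 3 + 4 + 3 + 1 + 2 + 3 + 4 + 5 + 2 + 5 = 32.

32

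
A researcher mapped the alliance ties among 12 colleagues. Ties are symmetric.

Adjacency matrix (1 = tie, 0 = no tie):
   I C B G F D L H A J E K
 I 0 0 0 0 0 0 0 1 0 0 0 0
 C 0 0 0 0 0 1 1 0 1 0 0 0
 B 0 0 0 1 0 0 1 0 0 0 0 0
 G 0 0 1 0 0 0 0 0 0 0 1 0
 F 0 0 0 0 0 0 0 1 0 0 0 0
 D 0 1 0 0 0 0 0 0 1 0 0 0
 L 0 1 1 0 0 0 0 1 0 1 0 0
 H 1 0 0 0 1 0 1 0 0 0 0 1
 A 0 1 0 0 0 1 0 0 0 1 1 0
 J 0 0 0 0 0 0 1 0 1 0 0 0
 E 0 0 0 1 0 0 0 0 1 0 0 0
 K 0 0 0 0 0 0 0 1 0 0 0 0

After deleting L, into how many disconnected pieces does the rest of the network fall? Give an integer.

Without L, the remaining ties split the others into: {F, H, I, K}; {A, B, C, D, E, G, J}.
That's 2 separate components.

2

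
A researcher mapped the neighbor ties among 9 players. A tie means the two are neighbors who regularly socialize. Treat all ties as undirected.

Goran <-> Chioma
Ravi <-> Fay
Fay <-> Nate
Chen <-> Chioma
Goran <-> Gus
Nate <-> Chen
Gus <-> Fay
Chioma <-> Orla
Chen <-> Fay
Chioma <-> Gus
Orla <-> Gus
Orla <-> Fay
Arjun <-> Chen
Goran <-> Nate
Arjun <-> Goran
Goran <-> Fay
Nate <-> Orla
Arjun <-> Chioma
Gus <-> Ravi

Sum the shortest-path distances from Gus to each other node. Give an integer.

Distances from Gus: Arjun:2, Chen:2, Chioma:1, Fay:1, Goran:1, Nate:2, Orla:1, Ravi:1.
Sum = 2 + 2 + 1 + 1 + 1 + 2 + 1 + 1 = 11.

11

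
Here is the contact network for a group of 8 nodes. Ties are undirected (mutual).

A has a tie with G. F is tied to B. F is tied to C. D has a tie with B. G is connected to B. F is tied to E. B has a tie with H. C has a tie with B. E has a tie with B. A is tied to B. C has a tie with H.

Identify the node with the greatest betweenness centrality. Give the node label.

B

Unnormalized betweenness of each node: A:0, B:16, C:1/2, D:0, E:0, F:1/2, G:0, H:0.
B has the largest value, 16, making it the main broker — the node through which the most shortest paths run.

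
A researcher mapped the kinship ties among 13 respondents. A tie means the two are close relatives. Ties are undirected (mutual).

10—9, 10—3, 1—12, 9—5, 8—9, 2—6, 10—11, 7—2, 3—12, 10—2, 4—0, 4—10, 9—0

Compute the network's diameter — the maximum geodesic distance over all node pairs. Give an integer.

5

Eccentricity of each node (its greatest distance to any other): 0:5, 1:5, 2:4, 3:3, 4:4, 5:5, 6:5, 7:5, 8:5, 9:4, 10:3, 11:4, 12:4.
The maximum eccentricity is 5, realized for instance by the pair 8–1 via 8 – 9 – 10 – 3 – 12 – 1. So the diameter is 5.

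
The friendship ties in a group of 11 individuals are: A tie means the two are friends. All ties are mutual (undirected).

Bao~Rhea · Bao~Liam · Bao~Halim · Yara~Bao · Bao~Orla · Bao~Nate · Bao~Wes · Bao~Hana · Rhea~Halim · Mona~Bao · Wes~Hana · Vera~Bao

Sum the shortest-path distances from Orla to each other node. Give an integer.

19

Distances from Orla: Bao:1, Halim:2, Hana:2, Liam:2, Mona:2, Nate:2, Rhea:2, Vera:2, Wes:2, Yara:2.
Sum = 1 + 2 + 2 + 2 + 2 + 2 + 2 + 2 + 2 + 2 = 19.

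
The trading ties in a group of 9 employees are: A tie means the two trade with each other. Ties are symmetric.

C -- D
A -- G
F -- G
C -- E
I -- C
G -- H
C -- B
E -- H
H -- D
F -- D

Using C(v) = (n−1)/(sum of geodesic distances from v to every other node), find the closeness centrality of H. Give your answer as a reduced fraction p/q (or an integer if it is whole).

Distances from H: A:2, B:3, C:2, D:1, E:1, F:2, G:1, I:3. Sum = 15.
n = 9, so closeness = 8/15.

8/15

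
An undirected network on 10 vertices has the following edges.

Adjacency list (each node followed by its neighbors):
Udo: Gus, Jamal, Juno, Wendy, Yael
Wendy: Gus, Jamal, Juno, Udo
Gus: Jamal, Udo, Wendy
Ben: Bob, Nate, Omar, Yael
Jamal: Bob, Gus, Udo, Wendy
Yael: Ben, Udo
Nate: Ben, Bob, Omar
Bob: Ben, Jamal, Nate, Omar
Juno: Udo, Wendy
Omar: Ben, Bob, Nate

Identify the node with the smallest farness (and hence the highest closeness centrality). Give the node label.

Farness (sum of distances to all others) for each node — Ben:17, Bob:15, Gus:18, Jamal:14, Juno:22, Nate:20, Omar:20, Udo:15, Wendy:17, Yael:16.
The smallest farness is 14, for Jamal, so Jamal has the highest closeness.

Jamal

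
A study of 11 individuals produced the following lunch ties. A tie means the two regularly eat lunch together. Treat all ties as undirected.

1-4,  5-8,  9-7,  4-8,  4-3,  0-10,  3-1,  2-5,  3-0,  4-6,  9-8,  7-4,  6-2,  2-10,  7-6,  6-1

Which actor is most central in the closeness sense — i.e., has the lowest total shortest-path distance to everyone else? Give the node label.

4

Farness (sum of distances to all others) for each node — 0:24, 1:20, 2:19, 3:20, 4:16, 5:22, 6:17, 7:20, 8:19, 9:25, 10:24.
The smallest farness is 16, for 4, so 4 has the highest closeness.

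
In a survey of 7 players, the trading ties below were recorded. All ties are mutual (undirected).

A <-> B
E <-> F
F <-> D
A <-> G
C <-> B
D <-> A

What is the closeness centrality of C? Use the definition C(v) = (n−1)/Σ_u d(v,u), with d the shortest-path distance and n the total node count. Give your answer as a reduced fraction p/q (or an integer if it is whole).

Distances from C: A:2, B:1, D:3, E:5, F:4, G:3. Sum = 18.
n = 7, so closeness = 6/18 = 1/3.

1/3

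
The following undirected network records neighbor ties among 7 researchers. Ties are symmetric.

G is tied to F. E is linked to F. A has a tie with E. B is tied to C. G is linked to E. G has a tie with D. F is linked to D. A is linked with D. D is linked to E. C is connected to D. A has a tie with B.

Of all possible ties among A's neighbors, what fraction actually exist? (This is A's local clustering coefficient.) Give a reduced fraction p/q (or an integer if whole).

A's neighbors: B, D, and E (k = 3).
Possible neighbor pairs: C(3,2) = 3. Edges among them: D–E → e = 1.
Clustering(A) = 1/3.

1/3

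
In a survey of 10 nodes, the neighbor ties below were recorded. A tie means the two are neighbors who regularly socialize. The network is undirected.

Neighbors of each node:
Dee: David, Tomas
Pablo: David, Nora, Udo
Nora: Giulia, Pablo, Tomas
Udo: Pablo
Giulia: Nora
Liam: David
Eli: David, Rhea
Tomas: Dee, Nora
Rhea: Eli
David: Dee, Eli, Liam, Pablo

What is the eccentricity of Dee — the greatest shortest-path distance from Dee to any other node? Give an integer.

3

Distances from Dee: David:1, Eli:2, Giulia:3, Liam:2, Nora:2, Pablo:2, Rhea:3, Tomas:1, Udo:3.
The largest is 3 (to Giulia, Udo, and Rhea), so the eccentricity of Dee is 3.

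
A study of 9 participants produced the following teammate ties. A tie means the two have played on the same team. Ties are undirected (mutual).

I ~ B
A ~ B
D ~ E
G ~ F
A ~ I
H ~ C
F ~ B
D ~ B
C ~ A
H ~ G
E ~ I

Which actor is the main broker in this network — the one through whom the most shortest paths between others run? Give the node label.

B

Unnormalized betweenness of each node: A:15/2, B:23/2, C:9/2, D:3/2, E:1/2, F:11/2, G:5/2, H:2, I:9/2.
B has the largest value, 23/2, making it the main broker — the node through which the most shortest paths run.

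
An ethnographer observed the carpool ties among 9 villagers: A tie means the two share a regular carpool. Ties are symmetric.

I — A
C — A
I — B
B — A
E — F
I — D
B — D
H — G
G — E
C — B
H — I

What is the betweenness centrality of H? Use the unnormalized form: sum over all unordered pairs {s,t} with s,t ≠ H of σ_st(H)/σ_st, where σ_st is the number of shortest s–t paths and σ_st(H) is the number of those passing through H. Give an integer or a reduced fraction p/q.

15

Pairs whose geodesics pass through H — E–A: 1; E–D: 1; E–C: 2/2; E–B: 1; E–I: 1; F–A: 1; F–D: 1; F–C: 2/2; F–B: 1; F–I: 1; G–A: 1; G–D: 1; G–C: 2/2; G–B: 1 … (+1 more pairs).
All other pairs contribute 0.
Summing the contributions gives betweenness(H) = 15.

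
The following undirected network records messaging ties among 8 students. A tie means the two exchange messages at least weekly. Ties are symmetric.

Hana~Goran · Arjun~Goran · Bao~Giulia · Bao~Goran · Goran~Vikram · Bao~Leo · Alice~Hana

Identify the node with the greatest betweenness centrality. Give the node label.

Goran

Unnormalized betweenness of each node: Alice:0, Arjun:0, Bao:11, Giulia:0, Goran:17, Hana:6, Leo:0, Vikram:0.
Goran has the largest value, 17, making it the main broker — the node through which the most shortest paths run.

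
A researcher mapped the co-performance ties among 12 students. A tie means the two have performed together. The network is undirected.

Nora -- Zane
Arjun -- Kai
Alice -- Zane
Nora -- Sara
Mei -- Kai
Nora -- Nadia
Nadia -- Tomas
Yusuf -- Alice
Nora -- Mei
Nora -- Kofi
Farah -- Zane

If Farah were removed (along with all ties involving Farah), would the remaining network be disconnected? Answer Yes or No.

Even without Farah, every remaining node can still reach every other (the residual graph is connected), so Farah is not a cut vertex.

No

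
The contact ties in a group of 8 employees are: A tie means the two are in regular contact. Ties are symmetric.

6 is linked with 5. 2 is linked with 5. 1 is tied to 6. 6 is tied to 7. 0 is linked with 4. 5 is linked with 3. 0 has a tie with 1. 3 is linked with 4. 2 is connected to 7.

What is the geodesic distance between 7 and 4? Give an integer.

One shortest route is 7 – 2 – 5 – 3 – 4, which uses 4 edges, and at distance 3 from 7 we only reach {0, 3}, which does not include 4. So d(7,4) = 4.

4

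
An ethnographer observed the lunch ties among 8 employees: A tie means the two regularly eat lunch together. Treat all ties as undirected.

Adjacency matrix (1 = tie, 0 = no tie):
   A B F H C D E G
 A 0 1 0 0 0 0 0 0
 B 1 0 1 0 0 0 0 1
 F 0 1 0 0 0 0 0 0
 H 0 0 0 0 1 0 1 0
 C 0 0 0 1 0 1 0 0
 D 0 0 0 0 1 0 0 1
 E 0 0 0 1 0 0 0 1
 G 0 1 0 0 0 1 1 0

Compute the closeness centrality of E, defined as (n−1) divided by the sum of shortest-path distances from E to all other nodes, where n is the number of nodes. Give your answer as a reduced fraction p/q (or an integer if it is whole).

1/2

Distances from E: A:3, B:2, C:2, D:2, F:3, G:1, H:1. Sum = 14.
n = 8, so closeness = 7/14 = 1/2.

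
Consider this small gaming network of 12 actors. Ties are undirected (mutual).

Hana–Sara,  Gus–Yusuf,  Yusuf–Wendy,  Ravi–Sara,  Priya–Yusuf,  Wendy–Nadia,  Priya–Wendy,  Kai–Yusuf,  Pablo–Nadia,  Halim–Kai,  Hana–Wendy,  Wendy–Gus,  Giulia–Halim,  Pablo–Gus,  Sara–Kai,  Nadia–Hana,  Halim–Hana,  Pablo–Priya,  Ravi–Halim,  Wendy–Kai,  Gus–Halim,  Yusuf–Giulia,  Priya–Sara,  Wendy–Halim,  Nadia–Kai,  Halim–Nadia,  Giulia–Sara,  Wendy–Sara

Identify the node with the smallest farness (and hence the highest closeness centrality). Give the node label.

Farness (sum of distances to all others) for each node — Giulia:20, Gus:18, Halim:15, Hana:18, Kai:17, Nadia:17, Pablo:21, Priya:18, Ravi:22, Sara:16, Wendy:14, Yusuf:18.
The smallest farness is 14, for Wendy, so Wendy has the highest closeness.

Wendy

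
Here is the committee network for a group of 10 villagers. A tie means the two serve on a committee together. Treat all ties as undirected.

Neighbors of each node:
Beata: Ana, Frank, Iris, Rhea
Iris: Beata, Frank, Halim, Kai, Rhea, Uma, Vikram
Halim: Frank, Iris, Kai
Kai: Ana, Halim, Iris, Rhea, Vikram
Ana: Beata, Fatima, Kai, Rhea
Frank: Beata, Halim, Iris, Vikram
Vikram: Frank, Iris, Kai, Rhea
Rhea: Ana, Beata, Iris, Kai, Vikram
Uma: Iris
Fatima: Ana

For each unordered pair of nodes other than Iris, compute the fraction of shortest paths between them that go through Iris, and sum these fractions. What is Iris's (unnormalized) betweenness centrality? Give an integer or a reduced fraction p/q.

32/3

Pairs whose geodesics pass through Iris — Frank–Rhea: 1/3; Frank–Kai: 1/3; Frank–Uma: 1; Rhea–Halim: 1/2; Rhea–Uma: 1; Kai–Beata: 1/3; Kai–Uma: 1; Ana–Uma: 3/3; Beata–Halim: 1/2; Beata–Vikram: 1/3; Beata–Uma: 1; Halim–Vikram: 1/3; Halim–Uma: 1; Fatima–Uma: 3/3 … (+1 more pairs).
All other pairs contribute 0.
Summing the contributions gives betweenness(Iris) = 32/3.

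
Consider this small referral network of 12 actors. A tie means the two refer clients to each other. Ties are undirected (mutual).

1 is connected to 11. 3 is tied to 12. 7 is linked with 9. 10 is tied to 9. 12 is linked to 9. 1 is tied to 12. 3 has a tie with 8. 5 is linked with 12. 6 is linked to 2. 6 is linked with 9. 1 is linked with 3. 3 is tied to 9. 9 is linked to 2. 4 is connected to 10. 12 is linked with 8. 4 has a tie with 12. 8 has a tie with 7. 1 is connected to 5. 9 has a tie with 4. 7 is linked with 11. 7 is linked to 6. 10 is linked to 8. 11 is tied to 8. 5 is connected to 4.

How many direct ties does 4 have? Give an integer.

4 is directly tied to 5, 9, 10, and 12. That is 4 neighbors, so the degree of 4 is 4.

4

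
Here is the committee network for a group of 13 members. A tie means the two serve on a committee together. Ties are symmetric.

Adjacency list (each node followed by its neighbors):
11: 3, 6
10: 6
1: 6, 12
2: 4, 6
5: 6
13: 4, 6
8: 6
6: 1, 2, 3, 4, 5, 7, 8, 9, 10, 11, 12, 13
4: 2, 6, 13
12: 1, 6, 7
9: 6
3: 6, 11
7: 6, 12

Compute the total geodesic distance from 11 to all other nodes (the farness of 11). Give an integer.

Distances from 11: 1:2, 2:2, 3:1, 4:2, 5:2, 6:1, 7:2, 8:2, 9:2, 10:2, 12:2, 13:2.
Sum = 2 + 2 + 1 + 2 + 2 + 1 + 2 + 2 + 2 + 2 + 2 + 2 = 22.

22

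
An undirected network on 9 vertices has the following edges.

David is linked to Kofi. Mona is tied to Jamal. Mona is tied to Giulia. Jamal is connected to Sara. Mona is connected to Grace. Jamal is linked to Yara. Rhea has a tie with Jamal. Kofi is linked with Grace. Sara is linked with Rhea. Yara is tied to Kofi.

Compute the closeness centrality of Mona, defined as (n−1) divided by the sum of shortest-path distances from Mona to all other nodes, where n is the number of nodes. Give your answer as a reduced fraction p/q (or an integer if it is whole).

4/7

Distances from Mona: David:3, Giulia:1, Grace:1, Jamal:1, Kofi:2, Rhea:2, Sara:2, Yara:2. Sum = 14.
n = 9, so closeness = 8/14 = 4/7.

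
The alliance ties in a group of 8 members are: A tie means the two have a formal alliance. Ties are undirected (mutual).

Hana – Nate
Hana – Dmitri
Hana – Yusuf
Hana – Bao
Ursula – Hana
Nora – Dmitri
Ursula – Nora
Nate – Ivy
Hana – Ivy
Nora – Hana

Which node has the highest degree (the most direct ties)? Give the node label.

Degrees — Bao:1, Dmitri:2, Hana:7, Ivy:2, Nate:2, Nora:3, Ursula:2, Yusuf:1.
The maximum is 7, attained only by Hana.

Hana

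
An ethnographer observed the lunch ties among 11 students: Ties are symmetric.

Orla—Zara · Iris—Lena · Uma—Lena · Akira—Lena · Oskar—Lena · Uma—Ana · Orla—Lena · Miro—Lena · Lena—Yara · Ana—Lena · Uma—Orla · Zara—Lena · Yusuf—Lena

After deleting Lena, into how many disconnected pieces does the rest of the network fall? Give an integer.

7

Without Lena, the remaining ties split the others into: {Iris}; {Ana, Orla, Uma, Zara}; {Akira}; {Yara}; {Miro}; {Oskar}; {Yusuf}.
That's 7 separate components.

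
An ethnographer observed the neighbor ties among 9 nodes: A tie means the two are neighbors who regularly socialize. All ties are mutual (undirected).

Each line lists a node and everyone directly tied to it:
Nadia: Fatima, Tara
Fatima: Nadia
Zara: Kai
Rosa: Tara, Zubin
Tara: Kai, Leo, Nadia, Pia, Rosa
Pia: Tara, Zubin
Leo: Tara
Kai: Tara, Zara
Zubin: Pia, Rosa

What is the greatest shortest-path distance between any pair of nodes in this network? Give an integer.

4

Eccentricity of each node (its greatest distance to any other): Fatima:4, Kai:3, Leo:3, Nadia:3, Pia:3, Rosa:3, Tara:2, Zara:4, Zubin:4.
The maximum eccentricity is 4, realized for instance by the pair Fatima–Zubin via Fatima – Nadia – Tara – Rosa – Zubin. So the diameter is 4.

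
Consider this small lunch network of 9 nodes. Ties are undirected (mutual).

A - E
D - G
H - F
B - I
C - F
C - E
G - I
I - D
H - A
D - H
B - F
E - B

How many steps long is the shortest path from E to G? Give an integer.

3

One shortest route is E – B – I – G, which uses 3 edges, and at distance 2 from E we only reach {F, H, I}, which does not include G. So d(E,G) = 3.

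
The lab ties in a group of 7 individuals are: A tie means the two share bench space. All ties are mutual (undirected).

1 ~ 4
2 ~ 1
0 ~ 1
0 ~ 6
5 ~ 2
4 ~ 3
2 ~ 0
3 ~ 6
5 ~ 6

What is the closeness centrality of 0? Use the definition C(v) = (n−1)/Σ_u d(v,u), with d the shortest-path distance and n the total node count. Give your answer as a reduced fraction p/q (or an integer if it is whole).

2/3

Distances from 0: 1:1, 2:1, 3:2, 4:2, 5:2, 6:1. Sum = 9.
n = 7, so closeness = 6/9 = 2/3.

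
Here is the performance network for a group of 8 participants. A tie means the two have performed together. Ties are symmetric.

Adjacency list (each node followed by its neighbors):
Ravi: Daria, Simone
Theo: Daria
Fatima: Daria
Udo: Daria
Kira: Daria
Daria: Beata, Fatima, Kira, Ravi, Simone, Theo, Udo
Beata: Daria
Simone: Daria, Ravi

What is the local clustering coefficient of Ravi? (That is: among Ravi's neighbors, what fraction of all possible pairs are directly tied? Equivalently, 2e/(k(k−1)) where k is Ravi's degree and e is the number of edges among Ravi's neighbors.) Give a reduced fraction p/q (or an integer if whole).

1

Ravi's neighbors: Daria and Simone (k = 2).
Possible neighbor pairs: C(2,2) = 1. Edges among them: Daria–Simone → e = 1.
Clustering(Ravi) = 1/1.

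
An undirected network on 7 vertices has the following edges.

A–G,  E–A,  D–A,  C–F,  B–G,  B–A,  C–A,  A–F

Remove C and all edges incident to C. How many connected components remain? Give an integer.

1

C's neighbors (A and F) remain reachable from one another through other ties, so the rest of the network stays in one piece.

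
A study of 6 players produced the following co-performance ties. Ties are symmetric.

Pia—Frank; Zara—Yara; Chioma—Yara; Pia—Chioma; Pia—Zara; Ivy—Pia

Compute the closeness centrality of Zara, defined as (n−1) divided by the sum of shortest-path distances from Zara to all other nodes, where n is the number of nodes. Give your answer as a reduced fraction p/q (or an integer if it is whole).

5/8

Distances from Zara: Chioma:2, Frank:2, Ivy:2, Pia:1, Yara:1. Sum = 8.
n = 6, so closeness = 5/8.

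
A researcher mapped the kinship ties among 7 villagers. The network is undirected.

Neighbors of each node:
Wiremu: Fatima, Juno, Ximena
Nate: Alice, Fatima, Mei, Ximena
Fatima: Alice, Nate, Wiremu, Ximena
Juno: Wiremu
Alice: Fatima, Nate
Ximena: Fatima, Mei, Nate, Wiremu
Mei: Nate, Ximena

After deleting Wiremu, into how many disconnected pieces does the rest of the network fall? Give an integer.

Without Wiremu, the remaining ties split the others into: {Juno}; {Alice, Fatima, Mei, Nate, Ximena}.
That's 2 separate components.

2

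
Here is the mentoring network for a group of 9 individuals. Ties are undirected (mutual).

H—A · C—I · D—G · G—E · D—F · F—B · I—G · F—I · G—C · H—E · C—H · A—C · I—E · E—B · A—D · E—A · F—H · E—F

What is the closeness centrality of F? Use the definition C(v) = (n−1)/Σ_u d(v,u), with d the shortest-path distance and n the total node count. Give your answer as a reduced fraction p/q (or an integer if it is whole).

8/11

Distances from F: A:2, B:1, C:2, D:1, E:1, G:2, H:1, I:1. Sum = 11.
n = 9, so closeness = 8/11.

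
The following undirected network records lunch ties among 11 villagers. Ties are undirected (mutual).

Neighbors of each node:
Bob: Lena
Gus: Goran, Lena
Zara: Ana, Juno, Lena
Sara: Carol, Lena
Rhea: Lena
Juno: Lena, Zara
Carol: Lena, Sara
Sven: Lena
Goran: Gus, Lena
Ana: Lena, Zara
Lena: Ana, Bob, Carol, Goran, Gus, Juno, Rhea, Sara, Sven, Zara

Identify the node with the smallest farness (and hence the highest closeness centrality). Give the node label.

Farness (sum of distances to all others) for each node — Ana:18, Bob:19, Carol:18, Goran:18, Gus:18, Juno:18, Lena:10, Rhea:19, Sara:18, Sven:19, Zara:17.
The smallest farness is 10, for Lena, so Lena has the highest closeness.

Lena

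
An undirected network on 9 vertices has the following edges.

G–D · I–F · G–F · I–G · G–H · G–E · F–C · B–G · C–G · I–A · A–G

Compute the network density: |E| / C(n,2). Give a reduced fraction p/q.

11/36

There are 11 edges and 9 nodes, so the maximum possible is C(9,2) = 36.
Density = 11/36.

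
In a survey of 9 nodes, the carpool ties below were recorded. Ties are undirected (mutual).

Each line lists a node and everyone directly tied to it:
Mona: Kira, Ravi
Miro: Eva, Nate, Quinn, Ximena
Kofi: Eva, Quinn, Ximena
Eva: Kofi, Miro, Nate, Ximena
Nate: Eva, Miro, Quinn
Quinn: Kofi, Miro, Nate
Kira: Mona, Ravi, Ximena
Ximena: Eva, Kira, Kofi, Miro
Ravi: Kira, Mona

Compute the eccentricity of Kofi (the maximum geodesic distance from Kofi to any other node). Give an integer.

Distances from Kofi: Eva:1, Kira:2, Miro:2, Mona:3, Nate:2, Quinn:1, Ravi:3, Ximena:1.
The largest is 3 (to Ravi and Mona), so the eccentricity of Kofi is 3.

3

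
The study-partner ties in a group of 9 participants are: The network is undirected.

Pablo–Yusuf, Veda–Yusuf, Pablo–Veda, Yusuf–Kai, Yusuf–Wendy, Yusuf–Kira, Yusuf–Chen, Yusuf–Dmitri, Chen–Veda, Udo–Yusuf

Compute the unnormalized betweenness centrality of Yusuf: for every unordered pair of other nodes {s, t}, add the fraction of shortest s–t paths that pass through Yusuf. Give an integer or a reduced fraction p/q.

51/2

Pairs whose geodesics pass through Yusuf — Veda–Udo: 1; Veda–Wendy: 1; Veda–Kai: 1; Veda–Dmitri: 1; Veda–Kira: 1; Udo–Wendy: 1; Udo–Kai: 1; Udo–Pablo: 1; Udo–Chen: 1; Udo–Dmitri: 1; Udo–Kira: 1; Wendy–Kai: 1; Wendy–Pablo: 1; Wendy–Chen: 1 … (+12 more pairs).
All other pairs contribute 0.
Summing the contributions gives betweenness(Yusuf) = 51/2.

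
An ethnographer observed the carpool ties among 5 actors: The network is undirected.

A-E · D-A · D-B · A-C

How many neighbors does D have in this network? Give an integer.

2

D is directly tied to A and B. That is 2 neighbors, so the degree of D is 2.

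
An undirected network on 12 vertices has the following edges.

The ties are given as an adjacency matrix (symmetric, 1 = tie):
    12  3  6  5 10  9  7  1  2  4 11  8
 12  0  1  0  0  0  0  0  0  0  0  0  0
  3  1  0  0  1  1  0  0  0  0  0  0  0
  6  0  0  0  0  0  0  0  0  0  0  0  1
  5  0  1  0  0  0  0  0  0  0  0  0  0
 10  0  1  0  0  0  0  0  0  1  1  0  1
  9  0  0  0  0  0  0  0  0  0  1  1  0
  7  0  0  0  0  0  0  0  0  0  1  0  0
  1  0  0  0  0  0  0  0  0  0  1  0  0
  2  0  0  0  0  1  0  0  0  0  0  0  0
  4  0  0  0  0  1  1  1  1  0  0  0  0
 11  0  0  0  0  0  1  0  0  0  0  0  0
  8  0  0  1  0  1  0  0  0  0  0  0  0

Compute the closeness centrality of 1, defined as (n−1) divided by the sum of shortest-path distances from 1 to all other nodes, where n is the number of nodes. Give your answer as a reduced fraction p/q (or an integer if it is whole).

Distances from 1: 2:3, 3:3, 4:1, 5:4, 6:4, 7:2, 8:3, 9:2, 10:2, 11:3, 12:4. Sum = 31.
n = 12, so closeness = 11/31.

11/31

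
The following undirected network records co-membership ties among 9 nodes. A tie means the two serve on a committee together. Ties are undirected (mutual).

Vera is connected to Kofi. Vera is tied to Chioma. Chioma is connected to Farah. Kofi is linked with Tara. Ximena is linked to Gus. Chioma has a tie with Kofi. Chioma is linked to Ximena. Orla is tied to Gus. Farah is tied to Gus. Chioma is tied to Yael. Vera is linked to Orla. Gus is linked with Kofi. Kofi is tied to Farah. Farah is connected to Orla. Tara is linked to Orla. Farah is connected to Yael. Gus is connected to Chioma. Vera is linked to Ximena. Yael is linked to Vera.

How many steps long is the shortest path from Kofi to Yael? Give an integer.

2

One shortest route is Kofi – Farah – Yael, which uses 2 edges, and Kofi and Yael are not directly tied, so nothing shorter exists. So d(Kofi,Yael) = 2.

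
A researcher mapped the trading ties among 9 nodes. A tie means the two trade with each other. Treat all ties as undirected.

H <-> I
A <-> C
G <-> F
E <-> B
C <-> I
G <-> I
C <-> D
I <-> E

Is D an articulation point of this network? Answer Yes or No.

Even without D, every remaining node can still reach every other (the residual graph is connected), so D is not a cut vertex.

No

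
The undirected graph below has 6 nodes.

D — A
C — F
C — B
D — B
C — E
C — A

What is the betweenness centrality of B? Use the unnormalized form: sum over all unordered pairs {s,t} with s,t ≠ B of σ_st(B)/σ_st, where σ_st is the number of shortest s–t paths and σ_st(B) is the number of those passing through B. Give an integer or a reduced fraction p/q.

3/2

Pairs whose geodesics pass through B — D–E: 1/2; D–C: 1/2; D–F: 1/2.
All other pairs contribute 0.
Summing the contributions gives betweenness(B) = 3/2.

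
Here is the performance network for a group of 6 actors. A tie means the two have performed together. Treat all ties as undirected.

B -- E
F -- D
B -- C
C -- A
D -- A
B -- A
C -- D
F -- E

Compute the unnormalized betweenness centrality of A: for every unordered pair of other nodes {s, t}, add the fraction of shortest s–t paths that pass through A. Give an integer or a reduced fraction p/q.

1/2

Pairs whose geodesics pass through A — D–B: 1/2.
All other pairs contribute 0.
Summing the contributions gives betweenness(A) = 1/2.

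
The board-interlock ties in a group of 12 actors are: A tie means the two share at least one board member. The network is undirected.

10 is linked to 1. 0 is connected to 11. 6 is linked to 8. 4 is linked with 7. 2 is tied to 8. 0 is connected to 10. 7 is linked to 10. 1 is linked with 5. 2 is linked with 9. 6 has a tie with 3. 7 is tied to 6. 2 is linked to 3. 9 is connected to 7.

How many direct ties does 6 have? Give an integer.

3

6 is directly tied to 3, 7, and 8. That is 3 neighbors, so the degree of 6 is 3.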